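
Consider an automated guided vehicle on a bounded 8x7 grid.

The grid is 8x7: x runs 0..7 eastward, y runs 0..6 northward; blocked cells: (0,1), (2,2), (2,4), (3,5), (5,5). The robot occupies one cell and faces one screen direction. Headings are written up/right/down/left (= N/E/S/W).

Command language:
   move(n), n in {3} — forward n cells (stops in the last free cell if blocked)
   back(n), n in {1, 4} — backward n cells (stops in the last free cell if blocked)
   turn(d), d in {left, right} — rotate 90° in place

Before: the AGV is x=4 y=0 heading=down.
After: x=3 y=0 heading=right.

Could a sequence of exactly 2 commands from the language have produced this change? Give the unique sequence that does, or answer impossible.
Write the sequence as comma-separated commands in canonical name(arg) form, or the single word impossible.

turn(left), back(1)

key: position moved to (3,0) AND the heading swung to E — translation plus rotation needed
initial: x=4 y=0 heading=down
[1] after turn(left): x=4 y=0 heading=right
[2] after back(1): x=3 y=0 heading=right
uniquely the one of 25 2-step routes that fits.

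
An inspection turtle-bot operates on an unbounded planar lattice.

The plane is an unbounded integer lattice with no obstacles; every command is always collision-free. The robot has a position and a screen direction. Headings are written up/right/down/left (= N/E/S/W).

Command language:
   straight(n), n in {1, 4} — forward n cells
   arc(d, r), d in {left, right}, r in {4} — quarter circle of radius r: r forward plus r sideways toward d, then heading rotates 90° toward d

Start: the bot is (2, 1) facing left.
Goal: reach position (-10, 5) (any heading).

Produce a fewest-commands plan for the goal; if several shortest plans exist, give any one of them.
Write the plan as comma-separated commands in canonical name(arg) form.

straight(4), straight(4), arc(right, 4)

initial: (2, 1) facing left
[1] after straight(4): (-2, 1) facing left
[2] after straight(4): (-6, 1) facing left
[3] after arc(right, 4): (-10, 5) facing up
nothing shorter than 3 reaches the goal.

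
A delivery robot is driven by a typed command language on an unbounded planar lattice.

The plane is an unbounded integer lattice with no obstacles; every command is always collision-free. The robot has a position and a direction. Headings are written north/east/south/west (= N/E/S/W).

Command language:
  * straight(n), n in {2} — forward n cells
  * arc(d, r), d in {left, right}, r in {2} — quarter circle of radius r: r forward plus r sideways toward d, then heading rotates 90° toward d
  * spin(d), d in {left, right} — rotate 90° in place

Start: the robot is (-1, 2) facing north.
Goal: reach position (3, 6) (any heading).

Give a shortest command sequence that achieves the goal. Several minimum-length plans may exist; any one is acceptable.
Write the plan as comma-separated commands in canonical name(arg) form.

arc(right, 2), arc(left, 2)

initial: (-1, 2) facing north
1. arc(right, 2) → (1, 4) facing east
2. arc(left, 2) → (3, 6) facing north
nothing shorter than 2 reaches the goal.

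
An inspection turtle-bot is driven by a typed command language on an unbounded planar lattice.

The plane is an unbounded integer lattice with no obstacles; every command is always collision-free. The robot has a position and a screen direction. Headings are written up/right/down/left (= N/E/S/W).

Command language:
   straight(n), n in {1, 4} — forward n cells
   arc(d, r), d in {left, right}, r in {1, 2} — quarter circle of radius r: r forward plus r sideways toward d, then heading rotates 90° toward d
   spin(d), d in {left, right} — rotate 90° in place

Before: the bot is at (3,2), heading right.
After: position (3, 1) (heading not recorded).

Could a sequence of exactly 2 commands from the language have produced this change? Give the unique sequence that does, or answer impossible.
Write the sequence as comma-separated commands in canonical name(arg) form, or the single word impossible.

spin(right), straight(1)

key: order matters: swapping spin(right) and straight(1) lands elsewhere
from: at (3,2), heading right
t=1 spin(right) ⇒ at (3,2), heading down
t=2 straight(1) ⇒ at (3,1), heading down
uniquely the one of 64 2-step routes that fits.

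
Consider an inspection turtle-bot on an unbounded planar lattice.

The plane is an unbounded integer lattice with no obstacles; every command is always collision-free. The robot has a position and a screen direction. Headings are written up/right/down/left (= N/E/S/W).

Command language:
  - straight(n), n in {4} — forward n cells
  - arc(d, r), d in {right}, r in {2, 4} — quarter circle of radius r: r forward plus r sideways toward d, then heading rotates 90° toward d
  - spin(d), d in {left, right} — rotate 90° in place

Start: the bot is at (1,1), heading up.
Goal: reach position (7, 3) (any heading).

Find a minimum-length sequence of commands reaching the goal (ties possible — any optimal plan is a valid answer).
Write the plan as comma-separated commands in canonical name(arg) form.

begin: at (1,1), heading up
step 1 (arc(right, 2)): at (3,3), heading right
step 2 (straight(4)): at (7,3), heading right
minimal: 2 command(s), checked below 2.

arc(right, 2), straight(4)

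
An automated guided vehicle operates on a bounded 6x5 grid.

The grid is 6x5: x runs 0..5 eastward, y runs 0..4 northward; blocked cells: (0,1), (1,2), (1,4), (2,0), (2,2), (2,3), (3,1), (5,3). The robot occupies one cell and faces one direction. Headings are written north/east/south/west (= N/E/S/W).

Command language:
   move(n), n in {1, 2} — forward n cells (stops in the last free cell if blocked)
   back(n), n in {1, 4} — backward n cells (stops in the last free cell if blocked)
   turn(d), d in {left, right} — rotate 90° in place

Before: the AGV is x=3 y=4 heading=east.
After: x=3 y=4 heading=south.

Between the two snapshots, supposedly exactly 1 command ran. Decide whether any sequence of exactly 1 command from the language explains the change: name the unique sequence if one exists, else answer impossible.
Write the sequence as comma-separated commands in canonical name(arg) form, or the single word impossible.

key: (3,4) unchanged — the single command moves nothing
initial: x=3 y=4 heading=east
1. turn(right) → x=3 y=4 heading=south
all 6 alternatives checked — unique.

turn(right)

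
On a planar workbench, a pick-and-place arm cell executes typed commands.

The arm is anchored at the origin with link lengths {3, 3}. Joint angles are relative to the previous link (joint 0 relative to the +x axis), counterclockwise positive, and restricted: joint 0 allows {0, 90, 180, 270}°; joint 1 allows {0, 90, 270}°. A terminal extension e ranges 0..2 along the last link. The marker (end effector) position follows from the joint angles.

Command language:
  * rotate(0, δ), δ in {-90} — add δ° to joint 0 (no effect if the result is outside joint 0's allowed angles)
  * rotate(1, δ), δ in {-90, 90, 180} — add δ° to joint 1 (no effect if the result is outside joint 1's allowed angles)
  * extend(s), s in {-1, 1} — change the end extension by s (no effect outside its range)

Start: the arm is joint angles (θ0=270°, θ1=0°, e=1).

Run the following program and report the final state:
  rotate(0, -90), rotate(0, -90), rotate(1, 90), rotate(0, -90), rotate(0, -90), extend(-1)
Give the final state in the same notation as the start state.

joint angles (θ0=270°, θ1=90°, e=0)

initial: joint angles (θ0=270°, θ1=0°, e=1)
step 1 (rotate(0, -90)): joint angles (θ0=180°, θ1=0°, e=1)
step 2 (rotate(0, -90)): joint angles (θ0=90°, θ1=0°, e=1)
step 3 (rotate(1, 90)): joint angles (θ0=90°, θ1=90°, e=1)
step 4 (rotate(0, -90)): joint angles (θ0=0°, θ1=90°, e=1)
step 5 (rotate(0, -90)): joint angles (θ0=270°, θ1=90°, e=1)
step 6 (extend(-1)): joint angles (θ0=270°, θ1=90°, e=0)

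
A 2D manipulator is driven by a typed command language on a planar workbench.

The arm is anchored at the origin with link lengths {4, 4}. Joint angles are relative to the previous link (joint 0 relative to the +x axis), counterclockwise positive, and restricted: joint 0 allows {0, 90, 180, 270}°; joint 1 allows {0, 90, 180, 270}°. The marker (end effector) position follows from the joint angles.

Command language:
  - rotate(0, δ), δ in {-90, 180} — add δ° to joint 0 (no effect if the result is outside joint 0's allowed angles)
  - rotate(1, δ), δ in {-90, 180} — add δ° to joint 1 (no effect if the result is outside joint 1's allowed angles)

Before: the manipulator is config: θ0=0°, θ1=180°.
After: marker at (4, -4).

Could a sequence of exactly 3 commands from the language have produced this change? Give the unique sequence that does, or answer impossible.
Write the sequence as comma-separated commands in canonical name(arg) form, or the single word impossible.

rotate(1, -90), rotate(1, -90), rotate(1, -90)

begin: config: θ0=0°, θ1=180°
[1] after rotate(1, -90): config: θ0=0°, θ1=90°
[2] after rotate(1, -90): config: θ0=0°, θ1=0°
[3] after rotate(1, -90): config: θ0=0°, θ1=270°
no rival 3-sequence matches.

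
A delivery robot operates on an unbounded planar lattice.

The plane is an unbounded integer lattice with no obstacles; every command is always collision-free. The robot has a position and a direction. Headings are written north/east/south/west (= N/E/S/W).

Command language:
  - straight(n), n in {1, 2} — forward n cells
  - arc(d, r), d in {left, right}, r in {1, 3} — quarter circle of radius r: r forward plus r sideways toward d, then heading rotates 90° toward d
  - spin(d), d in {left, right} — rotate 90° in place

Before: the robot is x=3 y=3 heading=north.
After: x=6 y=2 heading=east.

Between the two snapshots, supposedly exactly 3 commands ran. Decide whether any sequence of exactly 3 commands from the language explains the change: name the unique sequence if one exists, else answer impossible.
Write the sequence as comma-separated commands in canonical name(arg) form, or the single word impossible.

key: running arc(left, 1) before arc(right, 1) would end elsewhere — order is forced
from: x=3 y=3 heading=north
[1] after arc(right, 1): x=4 y=4 heading=east
[2] after arc(right, 1): x=5 y=3 heading=south
[3] after arc(left, 1): x=6 y=2 heading=east
uniquely the one of 512 3-step routes that fits.

arc(right, 1), arc(right, 1), arc(left, 1)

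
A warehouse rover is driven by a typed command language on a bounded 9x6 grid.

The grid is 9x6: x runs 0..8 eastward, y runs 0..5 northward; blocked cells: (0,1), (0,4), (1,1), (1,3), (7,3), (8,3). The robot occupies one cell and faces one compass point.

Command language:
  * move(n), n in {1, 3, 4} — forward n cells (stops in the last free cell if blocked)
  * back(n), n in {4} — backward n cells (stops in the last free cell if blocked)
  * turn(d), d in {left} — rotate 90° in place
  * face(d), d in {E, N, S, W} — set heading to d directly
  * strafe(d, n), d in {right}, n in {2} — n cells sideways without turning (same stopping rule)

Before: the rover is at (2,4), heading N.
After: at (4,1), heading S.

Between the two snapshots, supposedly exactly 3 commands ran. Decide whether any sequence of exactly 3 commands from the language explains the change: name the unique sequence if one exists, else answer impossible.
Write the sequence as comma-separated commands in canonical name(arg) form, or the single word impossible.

key: position moved to (4,1) AND the heading swung to S — translation plus rotation needed
t0: at (2,4), heading N
step 1 (strafe(right, 2)): at (4,4), heading N
step 2 (face(S)): at (4,4), heading S
step 3 (move(3)): at (4,1), heading S
no rival 3-sequence matches.

strafe(right, 2), face(S), move(3)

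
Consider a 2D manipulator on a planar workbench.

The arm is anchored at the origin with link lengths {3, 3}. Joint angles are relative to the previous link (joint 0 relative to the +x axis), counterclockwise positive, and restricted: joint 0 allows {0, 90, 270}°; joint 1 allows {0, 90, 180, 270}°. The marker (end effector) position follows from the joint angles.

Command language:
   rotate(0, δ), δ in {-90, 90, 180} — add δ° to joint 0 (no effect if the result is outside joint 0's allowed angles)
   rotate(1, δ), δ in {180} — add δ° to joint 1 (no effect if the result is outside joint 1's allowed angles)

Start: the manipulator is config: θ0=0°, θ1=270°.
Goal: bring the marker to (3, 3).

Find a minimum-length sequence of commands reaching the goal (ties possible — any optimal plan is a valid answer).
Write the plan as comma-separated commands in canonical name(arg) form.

rotate(0, 90)

begin: config: θ0=0°, θ1=270°
[1] after rotate(0, 90): config: θ0=90°, θ1=270°
shorter routes all fall short; 1 is best.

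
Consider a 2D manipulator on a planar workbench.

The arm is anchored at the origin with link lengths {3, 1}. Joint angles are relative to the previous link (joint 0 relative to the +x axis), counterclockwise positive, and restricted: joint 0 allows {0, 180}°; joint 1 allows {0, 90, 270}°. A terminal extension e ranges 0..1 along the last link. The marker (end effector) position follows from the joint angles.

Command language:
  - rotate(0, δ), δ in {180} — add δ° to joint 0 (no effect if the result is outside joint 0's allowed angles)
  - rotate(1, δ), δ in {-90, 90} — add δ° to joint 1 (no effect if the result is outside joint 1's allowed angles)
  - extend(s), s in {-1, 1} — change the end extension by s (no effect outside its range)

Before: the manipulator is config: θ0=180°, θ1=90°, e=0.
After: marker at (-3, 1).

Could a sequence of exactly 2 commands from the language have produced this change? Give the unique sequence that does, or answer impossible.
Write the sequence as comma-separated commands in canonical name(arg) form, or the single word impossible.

from: config: θ0=180°, θ1=90°, e=0
1. rotate(1, -90) → config: θ0=180°, θ1=0°, e=0
2. rotate(1, -90) → config: θ0=180°, θ1=270°, e=0
uniquely the one of 25 2-step routes that fits.

rotate(1, -90), rotate(1, -90)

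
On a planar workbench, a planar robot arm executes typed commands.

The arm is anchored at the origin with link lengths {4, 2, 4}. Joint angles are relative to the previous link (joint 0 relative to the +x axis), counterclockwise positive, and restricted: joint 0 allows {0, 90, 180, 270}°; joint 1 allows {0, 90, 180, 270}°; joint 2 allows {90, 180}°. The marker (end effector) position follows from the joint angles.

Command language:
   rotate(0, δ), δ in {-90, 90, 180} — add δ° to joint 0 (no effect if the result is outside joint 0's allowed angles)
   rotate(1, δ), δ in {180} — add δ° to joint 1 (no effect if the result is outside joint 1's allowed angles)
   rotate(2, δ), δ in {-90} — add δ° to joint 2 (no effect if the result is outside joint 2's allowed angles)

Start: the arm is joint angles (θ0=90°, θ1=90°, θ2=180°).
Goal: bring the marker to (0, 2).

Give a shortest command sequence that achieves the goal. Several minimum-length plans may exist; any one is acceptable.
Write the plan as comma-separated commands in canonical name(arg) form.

from: joint angles (θ0=90°, θ1=90°, θ2=180°)
step 1 (rotate(2, -90)): joint angles (θ0=90°, θ1=90°, θ2=90°)
step 2 (rotate(0, -90)): joint angles (θ0=0°, θ1=90°, θ2=90°)
no 1-step plan works, so 2 is optimal.

rotate(2, -90), rotate(0, -90)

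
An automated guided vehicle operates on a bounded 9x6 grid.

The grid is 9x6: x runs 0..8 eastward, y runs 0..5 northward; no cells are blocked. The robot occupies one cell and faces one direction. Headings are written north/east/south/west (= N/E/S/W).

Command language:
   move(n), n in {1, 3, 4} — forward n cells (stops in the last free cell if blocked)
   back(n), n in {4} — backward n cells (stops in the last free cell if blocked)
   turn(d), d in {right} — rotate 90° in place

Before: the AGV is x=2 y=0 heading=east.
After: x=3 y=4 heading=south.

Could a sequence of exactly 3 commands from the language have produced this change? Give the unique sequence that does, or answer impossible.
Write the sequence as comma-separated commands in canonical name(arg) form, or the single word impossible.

move(1), turn(right), back(4)

key: cell and facing (now S) both changed — the 3 commands mix motion and turning
initial: x=2 y=0 heading=east
t=1 move(1) ⇒ x=3 y=0 heading=east
t=2 turn(right) ⇒ x=3 y=0 heading=south
t=3 back(4) ⇒ x=3 y=4 heading=south
no rival 3-sequence matches.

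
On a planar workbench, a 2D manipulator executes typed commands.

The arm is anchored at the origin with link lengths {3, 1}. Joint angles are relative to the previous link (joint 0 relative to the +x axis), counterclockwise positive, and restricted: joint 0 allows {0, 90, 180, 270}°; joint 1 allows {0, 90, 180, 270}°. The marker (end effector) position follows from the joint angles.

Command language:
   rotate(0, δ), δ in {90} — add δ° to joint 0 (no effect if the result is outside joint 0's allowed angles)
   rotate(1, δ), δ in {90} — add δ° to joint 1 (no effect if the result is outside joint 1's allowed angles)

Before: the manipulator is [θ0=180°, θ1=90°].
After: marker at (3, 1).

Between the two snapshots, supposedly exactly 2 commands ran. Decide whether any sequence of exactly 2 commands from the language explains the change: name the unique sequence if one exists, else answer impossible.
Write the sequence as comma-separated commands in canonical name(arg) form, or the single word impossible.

initial: [θ0=180°, θ1=90°]
t=1 rotate(0, 90) ⇒ [θ0=270°, θ1=90°]
t=2 rotate(0, 90) ⇒ [θ0=0°, θ1=90°]
uniquely the one of 4 2-step routes that fits.

rotate(0, 90), rotate(0, 90)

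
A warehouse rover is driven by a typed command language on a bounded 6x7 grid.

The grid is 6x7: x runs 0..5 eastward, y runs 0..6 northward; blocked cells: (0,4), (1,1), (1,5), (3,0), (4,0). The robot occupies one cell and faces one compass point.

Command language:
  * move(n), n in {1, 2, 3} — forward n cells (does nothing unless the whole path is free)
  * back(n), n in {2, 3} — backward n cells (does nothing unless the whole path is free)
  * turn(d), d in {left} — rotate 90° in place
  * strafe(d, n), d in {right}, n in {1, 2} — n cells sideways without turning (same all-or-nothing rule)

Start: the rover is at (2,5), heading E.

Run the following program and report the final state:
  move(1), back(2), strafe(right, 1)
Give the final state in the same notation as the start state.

initial: at (2,5), heading E
[1] after move(1): at (3,5), heading E
[2] after back(2): at (3,5), heading E
[3] after strafe(right, 1): at (3,4), heading E

at (3,4), heading E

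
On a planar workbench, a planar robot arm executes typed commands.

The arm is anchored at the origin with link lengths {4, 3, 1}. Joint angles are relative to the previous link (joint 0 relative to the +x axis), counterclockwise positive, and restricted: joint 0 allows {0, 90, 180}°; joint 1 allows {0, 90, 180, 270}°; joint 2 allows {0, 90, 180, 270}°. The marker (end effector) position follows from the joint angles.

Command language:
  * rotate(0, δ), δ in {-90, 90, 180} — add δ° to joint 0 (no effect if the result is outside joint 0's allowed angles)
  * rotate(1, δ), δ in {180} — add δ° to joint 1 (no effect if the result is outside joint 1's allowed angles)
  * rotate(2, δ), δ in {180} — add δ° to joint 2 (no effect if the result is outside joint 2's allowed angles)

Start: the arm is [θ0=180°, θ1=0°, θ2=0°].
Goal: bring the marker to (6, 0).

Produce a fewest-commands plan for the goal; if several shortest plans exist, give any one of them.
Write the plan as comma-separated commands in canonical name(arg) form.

rotate(2, 180), rotate(0, 180)

begin: [θ0=180°, θ1=0°, θ2=0°]
1. rotate(2, 180) → [θ0=180°, θ1=0°, θ2=180°]
2. rotate(0, 180) → [θ0=0°, θ1=0°, θ2=180°]
shorter routes all fall short; 2 is best.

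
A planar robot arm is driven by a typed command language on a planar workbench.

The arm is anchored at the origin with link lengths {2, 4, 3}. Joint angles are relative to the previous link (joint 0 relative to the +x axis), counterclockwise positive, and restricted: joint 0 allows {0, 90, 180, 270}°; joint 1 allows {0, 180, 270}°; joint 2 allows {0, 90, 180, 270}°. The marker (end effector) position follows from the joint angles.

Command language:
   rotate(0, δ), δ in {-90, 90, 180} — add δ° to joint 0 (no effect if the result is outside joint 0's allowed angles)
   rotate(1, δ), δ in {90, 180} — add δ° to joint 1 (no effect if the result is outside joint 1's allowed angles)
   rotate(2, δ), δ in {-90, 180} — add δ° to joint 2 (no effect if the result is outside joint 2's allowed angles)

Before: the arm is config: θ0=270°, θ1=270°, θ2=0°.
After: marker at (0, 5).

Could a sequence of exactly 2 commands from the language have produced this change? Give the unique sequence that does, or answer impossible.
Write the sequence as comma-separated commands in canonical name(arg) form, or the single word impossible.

key: running rotate(1, 180) before rotate(1, 90) would end elsewhere — order is forced
t0: config: θ0=270°, θ1=270°, θ2=0°
1. rotate(1, 90) → config: θ0=270°, θ1=0°, θ2=0°
2. rotate(1, 180) → config: θ0=270°, θ1=180°, θ2=0°
no other 2-command option fits: unique.

rotate(1, 90), rotate(1, 180)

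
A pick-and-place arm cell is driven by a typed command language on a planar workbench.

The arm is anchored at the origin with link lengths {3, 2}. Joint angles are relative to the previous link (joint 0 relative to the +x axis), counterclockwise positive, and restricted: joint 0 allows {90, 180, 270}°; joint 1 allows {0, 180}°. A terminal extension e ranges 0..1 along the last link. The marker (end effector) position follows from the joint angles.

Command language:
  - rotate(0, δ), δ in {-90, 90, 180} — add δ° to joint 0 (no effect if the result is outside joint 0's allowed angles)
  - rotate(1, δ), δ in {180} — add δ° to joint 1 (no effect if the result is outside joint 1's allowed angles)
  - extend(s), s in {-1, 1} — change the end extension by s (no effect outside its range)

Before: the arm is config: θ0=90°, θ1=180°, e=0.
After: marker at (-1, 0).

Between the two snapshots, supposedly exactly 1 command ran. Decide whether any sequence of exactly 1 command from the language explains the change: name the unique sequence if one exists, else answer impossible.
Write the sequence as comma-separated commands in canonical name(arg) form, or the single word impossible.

rotate(0, 90)

t0: config: θ0=90°, θ1=180°, e=0
1. rotate(0, 90) → config: θ0=180°, θ1=180°, e=0
no rival 1-sequence matches.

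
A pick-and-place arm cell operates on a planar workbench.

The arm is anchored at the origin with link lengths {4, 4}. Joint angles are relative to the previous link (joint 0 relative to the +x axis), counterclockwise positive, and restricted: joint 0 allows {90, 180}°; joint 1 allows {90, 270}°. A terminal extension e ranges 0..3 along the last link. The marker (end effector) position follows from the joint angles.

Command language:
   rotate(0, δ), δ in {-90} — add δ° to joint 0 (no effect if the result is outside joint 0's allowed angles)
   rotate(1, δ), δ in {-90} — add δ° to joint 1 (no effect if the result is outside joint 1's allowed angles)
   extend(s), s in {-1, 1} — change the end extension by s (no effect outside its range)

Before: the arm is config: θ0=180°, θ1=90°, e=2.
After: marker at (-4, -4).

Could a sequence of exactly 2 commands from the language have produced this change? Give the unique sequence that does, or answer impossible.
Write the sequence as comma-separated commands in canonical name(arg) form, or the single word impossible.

extend(-1), extend(-1)

begin: config: θ0=180°, θ1=90°, e=2
[1] after extend(-1): config: θ0=180°, θ1=90°, e=1
[2] after extend(-1): config: θ0=180°, θ1=90°, e=0
all 16 alternatives checked — unique.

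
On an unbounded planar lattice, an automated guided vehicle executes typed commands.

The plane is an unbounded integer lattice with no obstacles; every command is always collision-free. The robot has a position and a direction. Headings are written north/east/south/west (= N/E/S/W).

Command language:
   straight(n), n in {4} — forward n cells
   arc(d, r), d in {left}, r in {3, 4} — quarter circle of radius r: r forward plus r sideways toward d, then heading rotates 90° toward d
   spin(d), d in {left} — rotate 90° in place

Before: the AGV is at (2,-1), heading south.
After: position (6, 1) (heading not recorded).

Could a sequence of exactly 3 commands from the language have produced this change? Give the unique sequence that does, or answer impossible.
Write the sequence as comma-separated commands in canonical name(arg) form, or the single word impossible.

arc(left, 4), arc(left, 3), arc(left, 3)

key: order matters: swapping arc(left, 4) and arc(left, 3) lands elsewhere
start: at (2,-1), heading south
t=1 arc(left, 4) ⇒ at (6,-5), heading east
t=2 arc(left, 3) ⇒ at (9,-2), heading north
t=3 arc(left, 3) ⇒ at (6,1), heading west
uniquely the one of 64 3-step routes that fits.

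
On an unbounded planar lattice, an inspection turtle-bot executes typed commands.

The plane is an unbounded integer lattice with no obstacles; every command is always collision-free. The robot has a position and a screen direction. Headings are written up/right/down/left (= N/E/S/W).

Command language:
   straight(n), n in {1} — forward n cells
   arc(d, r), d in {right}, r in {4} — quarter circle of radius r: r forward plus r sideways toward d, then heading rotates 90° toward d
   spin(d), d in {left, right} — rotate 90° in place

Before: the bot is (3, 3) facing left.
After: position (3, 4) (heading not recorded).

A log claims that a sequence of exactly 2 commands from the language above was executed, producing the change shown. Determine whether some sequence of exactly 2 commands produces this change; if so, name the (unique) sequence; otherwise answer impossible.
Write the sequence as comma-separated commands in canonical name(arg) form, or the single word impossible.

key: running straight(1) before spin(right) would end elsewhere — order is forced
initial: (3, 3) facing left
[1] after spin(right): (3, 3) facing up
[2] after straight(1): (3, 4) facing up
all 16 alternatives checked — unique.

spin(right), straight(1)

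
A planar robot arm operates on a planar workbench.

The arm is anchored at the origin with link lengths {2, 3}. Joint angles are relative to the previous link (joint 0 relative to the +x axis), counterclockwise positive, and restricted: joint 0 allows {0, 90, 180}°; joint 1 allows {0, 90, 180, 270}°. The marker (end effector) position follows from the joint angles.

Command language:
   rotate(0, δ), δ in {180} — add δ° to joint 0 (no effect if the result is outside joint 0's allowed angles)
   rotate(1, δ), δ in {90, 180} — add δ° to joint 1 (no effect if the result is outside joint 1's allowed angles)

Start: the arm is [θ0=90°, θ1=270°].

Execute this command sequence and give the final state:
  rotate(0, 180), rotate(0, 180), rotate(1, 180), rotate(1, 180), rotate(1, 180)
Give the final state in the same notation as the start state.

begin: [θ0=90°, θ1=270°]
t=1 rotate(0, 180) ⇒ [θ0=90°, θ1=270°]
t=2 rotate(0, 180) ⇒ [θ0=90°, θ1=270°]
t=3 rotate(1, 180) ⇒ [θ0=90°, θ1=90°]
t=4 rotate(1, 180) ⇒ [θ0=90°, θ1=270°]
t=5 rotate(1, 180) ⇒ [θ0=90°, θ1=90°]

[θ0=90°, θ1=90°]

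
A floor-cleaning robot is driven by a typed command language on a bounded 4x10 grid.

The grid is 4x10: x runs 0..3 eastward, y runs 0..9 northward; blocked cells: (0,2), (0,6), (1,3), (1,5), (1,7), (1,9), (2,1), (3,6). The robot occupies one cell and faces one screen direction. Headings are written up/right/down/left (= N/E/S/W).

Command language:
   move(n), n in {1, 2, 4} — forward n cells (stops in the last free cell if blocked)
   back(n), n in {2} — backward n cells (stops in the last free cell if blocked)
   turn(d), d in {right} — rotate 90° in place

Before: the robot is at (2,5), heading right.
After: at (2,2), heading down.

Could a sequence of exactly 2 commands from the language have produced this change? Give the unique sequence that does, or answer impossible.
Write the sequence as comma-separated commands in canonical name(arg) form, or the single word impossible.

turn(right), move(4)

key: order matters: swapping turn(right) and move(4) lands elsewhere
t0: at (2,5), heading right
t=1 turn(right) ⇒ at (2,5), heading down
t=2 move(4) ⇒ at (2,2), heading down
no other 2-command option fits: unique.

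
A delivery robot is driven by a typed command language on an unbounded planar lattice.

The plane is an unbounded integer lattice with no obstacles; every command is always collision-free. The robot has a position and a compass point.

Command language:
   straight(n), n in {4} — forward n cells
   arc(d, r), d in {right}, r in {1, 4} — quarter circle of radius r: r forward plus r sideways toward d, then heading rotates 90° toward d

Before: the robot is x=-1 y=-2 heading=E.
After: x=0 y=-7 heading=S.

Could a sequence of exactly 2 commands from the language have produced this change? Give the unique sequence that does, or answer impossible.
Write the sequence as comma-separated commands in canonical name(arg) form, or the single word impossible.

key: order matters: swapping arc(right, 1) and straight(4) lands elsewhere
begin: x=-1 y=-2 heading=E
[1] after arc(right, 1): x=0 y=-3 heading=S
[2] after straight(4): x=0 y=-7 heading=S
uniquely the one of 9 2-step routes that fits.

arc(right, 1), straight(4)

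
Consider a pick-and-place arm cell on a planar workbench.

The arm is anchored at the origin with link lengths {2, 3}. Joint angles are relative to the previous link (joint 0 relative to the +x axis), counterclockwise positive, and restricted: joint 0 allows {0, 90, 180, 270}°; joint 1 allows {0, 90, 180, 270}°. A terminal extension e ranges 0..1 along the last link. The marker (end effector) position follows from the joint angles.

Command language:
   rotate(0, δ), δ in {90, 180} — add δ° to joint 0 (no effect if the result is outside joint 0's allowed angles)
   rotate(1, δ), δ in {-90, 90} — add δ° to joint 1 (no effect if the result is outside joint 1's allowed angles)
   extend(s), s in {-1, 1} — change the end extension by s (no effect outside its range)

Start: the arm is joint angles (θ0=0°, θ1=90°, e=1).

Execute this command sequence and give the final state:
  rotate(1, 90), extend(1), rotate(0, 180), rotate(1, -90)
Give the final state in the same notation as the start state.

joint angles (θ0=180°, θ1=90°, e=1)

t0: joint angles (θ0=0°, θ1=90°, e=1)
[1] after rotate(1, 90): joint angles (θ0=0°, θ1=180°, e=1)
[2] after extend(1): joint angles (θ0=0°, θ1=180°, e=1)
[3] after rotate(0, 180): joint angles (θ0=180°, θ1=180°, e=1)
[4] after rotate(1, -90): joint angles (θ0=180°, θ1=90°, e=1)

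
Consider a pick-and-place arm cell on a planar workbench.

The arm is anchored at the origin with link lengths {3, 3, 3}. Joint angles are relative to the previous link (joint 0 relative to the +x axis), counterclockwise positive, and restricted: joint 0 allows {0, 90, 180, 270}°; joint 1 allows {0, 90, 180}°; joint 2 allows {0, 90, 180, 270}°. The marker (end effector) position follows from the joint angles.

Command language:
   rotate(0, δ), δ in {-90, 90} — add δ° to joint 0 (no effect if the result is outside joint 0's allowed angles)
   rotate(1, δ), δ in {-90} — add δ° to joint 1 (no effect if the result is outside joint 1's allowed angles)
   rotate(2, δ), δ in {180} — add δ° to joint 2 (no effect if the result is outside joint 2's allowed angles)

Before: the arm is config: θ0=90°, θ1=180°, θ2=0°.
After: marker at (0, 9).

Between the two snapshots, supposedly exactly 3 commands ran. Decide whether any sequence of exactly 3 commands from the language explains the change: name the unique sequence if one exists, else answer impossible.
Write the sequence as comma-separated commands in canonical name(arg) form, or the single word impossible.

rotate(1, -90), rotate(1, -90), rotate(1, -90)

begin: config: θ0=90°, θ1=180°, θ2=0°
1. rotate(1, -90) → config: θ0=90°, θ1=90°, θ2=0°
2. rotate(1, -90) → config: θ0=90°, θ1=0°, θ2=0°
3. rotate(1, -90) → config: θ0=90°, θ1=0°, θ2=0°
all 64 alternatives checked — unique.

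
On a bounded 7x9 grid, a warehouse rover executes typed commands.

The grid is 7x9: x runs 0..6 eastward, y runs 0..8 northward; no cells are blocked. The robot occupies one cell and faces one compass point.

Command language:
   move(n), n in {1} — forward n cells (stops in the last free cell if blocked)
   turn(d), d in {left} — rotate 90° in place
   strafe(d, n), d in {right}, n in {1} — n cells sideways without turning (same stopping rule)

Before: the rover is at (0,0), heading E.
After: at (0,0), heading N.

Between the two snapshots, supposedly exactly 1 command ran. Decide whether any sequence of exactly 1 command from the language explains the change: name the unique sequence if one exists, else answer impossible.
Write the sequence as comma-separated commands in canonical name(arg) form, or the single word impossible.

turn(left)

key: (0,0) unchanged — the single command moves nothing
start: at (0,0), heading E
1. turn(left) → at (0,0), heading N
all 3 alternatives checked — unique.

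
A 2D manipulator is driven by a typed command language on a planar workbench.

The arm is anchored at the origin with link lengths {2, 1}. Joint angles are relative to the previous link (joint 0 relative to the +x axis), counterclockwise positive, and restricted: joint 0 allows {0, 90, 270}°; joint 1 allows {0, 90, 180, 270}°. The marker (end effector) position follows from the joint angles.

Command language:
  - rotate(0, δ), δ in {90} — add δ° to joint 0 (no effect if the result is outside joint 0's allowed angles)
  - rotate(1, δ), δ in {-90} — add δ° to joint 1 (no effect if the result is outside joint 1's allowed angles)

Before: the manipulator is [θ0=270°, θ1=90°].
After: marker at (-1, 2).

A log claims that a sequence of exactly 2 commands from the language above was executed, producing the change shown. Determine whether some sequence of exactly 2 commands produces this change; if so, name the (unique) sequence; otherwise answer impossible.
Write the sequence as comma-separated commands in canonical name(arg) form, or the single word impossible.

from: [θ0=270°, θ1=90°]
step 1 (rotate(0, 90)): [θ0=0°, θ1=90°]
step 2 (rotate(0, 90)): [θ0=90°, θ1=90°]
all 4 alternatives checked — unique.

rotate(0, 90), rotate(0, 90)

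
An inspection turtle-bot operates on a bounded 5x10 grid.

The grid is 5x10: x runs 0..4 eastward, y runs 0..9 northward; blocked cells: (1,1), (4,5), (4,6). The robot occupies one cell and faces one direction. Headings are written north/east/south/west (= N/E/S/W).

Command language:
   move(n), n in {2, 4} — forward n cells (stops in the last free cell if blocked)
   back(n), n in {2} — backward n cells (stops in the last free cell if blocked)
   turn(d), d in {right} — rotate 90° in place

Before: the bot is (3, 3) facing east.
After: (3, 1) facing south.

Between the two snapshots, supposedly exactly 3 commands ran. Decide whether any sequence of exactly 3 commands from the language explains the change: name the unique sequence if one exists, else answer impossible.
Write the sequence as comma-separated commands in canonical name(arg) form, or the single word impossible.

turn(right), back(2), move(4)

key: running move(4) before turn(right) would end elsewhere — order is forced
start: (3, 3) facing east
[1] after turn(right): (3, 3) facing south
[2] after back(2): (3, 5) facing south
[3] after move(4): (3, 1) facing south
uniquely the one of 64 3-step routes that fits.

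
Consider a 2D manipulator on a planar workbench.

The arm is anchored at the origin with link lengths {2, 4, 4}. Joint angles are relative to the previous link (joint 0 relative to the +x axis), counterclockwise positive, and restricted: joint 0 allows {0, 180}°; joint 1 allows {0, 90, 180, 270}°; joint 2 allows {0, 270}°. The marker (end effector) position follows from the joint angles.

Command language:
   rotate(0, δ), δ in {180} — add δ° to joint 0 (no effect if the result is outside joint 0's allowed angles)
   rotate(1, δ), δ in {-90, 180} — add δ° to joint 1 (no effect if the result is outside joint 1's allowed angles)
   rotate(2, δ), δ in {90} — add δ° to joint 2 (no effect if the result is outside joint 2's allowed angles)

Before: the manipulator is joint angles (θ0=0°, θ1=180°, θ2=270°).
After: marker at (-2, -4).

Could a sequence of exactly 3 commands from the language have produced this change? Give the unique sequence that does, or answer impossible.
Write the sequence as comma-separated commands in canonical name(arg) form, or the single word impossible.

rotate(1, -90), rotate(1, -90), rotate(1, -90)

initial: joint angles (θ0=0°, θ1=180°, θ2=270°)
[1] after rotate(1, -90): joint angles (θ0=0°, θ1=90°, θ2=270°)
[2] after rotate(1, -90): joint angles (θ0=0°, θ1=0°, θ2=270°)
[3] after rotate(1, -90): joint angles (θ0=0°, θ1=270°, θ2=270°)
no other 3-command option fits: unique.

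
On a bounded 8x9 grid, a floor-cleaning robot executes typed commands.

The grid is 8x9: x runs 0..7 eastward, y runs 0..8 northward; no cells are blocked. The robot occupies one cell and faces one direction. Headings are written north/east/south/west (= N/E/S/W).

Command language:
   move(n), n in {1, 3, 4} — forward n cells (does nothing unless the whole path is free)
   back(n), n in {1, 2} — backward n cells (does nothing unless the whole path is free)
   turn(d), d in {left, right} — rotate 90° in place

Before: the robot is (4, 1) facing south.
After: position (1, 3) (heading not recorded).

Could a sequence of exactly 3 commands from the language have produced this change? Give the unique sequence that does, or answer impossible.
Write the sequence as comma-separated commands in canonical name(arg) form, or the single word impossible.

back(2), turn(right), move(3)

key: order matters: swapping back(2) and move(3) lands elsewhere
from: (4, 1) facing south
[1] after back(2): (4, 3) facing south
[2] after turn(right): (4, 3) facing west
[3] after move(3): (1, 3) facing west
no other 3-command option fits: unique.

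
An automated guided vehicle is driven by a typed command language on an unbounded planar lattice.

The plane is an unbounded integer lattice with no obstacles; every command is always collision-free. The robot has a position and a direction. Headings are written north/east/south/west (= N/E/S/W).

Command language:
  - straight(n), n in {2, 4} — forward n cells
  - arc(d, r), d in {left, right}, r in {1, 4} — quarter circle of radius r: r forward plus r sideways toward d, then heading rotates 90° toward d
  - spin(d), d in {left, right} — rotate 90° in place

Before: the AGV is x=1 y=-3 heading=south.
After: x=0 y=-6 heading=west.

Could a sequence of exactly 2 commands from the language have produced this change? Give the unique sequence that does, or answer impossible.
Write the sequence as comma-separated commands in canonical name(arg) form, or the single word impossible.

straight(2), arc(right, 1)

key: order matters: swapping straight(2) and arc(right, 1) lands elsewhere
t0: x=1 y=-3 heading=south
1. straight(2) → x=1 y=-5 heading=south
2. arc(right, 1) → x=0 y=-6 heading=west
all 64 alternatives checked — unique.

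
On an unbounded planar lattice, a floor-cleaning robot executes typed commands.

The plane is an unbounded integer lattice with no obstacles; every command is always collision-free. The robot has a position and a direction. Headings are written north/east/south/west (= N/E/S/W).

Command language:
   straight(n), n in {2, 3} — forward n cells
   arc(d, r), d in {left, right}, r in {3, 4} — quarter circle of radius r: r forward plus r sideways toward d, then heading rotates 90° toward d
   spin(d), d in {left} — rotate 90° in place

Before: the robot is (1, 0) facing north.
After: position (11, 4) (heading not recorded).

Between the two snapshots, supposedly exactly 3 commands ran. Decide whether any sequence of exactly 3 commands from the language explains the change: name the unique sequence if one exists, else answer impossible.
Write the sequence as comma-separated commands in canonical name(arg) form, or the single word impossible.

key: running straight(3) before arc(right, 4) would end elsewhere — order is forced
begin: (1, 0) facing north
[1] after arc(right, 4): (5, 4) facing east
[2] after straight(3): (8, 4) facing east
[3] after straight(3): (11, 4) facing east
no rival 3-sequence matches.

arc(right, 4), straight(3), straight(3)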